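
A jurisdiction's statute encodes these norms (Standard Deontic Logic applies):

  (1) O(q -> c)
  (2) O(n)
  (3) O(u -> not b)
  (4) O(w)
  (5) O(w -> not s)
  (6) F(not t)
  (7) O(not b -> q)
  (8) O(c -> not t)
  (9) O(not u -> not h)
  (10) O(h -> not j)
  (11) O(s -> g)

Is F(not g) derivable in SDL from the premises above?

Premise 11 is O(s -> g), but O(s) is not derivable from the premises, so it does not yield O(g).
No other premise forces O(g). An ideal world satisfying every premise can still have not g true, so F(not g) is not derivable.

No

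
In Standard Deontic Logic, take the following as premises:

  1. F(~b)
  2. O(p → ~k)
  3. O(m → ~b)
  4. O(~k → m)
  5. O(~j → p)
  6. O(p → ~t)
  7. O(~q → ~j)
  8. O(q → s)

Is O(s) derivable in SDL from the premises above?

Yes

F(~b) at premise 1 means O(b).
The contrapositive of premise 3 (O(m → ~b)) is O(b → ~m), and O(b) is already established, so O(~m).
The contrapositive of premise 4 (O(~k → m)) is O(~m → k), and O(~m) is already established, so O(k).
The contrapositive of premise 2 (O(p → ~k)) is O(k → ~p), and O(k) is already established, so O(~p).
Premise 5 is O(~j → p); contrapositively O(~p → j). Since O(~p) holds, K gives O(j).
Premise 7 is O(~q → ~j); contrapositively O(j → q). Since O(j) holds, K gives O(q).
Premise 8 is O(q → s); since O(q), deontic closure gives O(s).
Premise 6 does not contribute to this derivation.
So O(s) follows.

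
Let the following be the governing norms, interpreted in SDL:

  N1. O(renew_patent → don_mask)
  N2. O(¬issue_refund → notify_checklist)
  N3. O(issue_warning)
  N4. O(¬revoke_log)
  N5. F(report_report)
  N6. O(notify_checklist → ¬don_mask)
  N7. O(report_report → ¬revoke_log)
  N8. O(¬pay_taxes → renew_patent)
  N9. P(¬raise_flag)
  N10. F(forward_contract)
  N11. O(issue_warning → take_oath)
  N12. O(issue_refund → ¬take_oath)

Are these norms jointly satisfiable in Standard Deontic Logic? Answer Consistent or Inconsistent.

Premise 7 is O(report_report → ¬revoke_log); even if O(¬revoke_log) held, inferring O(report_report) would be affirming the consequent — invalid.
So O(report_report) is not derivable, and the apparent clash with O(¬report_report) does not arise.
A world satisfying every obligation exists (e.g. don_mask=false, forward_contract=false, issue_refund=false, issue_warning=true, notify_checklist=true, pay_taxes=true, raise_flag=false, renew_patent=false, report_report=false, revoke_log=false, take_oath=true); no atom is both obligatory and forbidden, so the set is consistent.

Consistent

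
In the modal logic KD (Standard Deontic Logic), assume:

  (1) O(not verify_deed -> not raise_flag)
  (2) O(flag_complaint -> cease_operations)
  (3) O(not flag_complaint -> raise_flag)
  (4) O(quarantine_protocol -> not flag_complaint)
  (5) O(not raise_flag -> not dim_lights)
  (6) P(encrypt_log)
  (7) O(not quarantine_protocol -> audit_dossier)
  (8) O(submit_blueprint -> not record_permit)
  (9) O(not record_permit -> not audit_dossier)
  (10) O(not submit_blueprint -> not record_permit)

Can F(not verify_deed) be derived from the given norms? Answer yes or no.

Yes

By case analysis on not submit_blueprint: premise 10 gives O(not submit_blueprint -> not record_permit) and premise 8 gives O(submit_blueprint -> not record_permit), so O(not record_permit) either way.
With premise 9, O(not record_permit -> not audit_dossier), the K-axiom yields O(not audit_dossier).
Premise 7, O(not quarantine_protocol -> audit_dossier), contraposes to O(not audit_dossier -> quarantine_protocol); with O(not audit_dossier) we get O(quarantine_protocol).
From O(quarantine_protocol) and premise 4, O(quarantine_protocol -> not flag_complaint), we obtain O(not flag_complaint).
From O(not flag_complaint) and premise 3, O(not flag_complaint -> raise_flag), we obtain O(raise_flag).
Premise 1, O(not verify_deed -> not raise_flag), contraposes to O(raise_flag -> verify_deed); with O(raise_flag) we get O(verify_deed).
Premises 2, 5, 6 do not contribute to this derivation.
So O(verify_deed) holds, i.e. F(not verify_deed). The claim follows.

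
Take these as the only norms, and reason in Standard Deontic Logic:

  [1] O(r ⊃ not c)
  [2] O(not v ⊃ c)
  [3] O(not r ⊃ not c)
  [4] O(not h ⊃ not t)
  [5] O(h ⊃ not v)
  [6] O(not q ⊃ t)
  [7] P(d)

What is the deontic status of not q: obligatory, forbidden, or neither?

By case analysis on not r: premise 3 gives O(not r ⊃ not c) and premise 1 gives O(r ⊃ not c), so O(not c) either way.
The contrapositive of premise 2 (O(not v ⊃ c)) is O(not c ⊃ v), and O(not c) is already established, so O(v).
Premise 5 is O(h ⊃ not v); contrapositively O(v ⊃ not h). Since O(v) holds, K gives O(not h).
With premise 4, O(not h ⊃ not t), the K-axiom yields O(not t).
The contrapositive of premise 6 (O(not q ⊃ t)) is O(not t ⊃ q), and O(not t) is already established, so O(q).
Premise 7 does not contribute to this derivation.
Thus O(q), which is F(not q): not q is forbidden.

Forbidden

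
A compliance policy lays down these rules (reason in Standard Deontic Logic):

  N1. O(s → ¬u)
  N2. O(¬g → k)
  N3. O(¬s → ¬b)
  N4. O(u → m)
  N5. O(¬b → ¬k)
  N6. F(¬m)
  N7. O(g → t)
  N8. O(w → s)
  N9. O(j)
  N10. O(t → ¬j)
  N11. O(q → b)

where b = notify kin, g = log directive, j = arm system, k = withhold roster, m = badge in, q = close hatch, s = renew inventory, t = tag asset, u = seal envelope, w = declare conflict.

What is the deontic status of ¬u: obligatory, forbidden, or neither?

From premise 9 we have O(j).
The contrapositive of premise 10 (O(t → ¬j)) is O(j → ¬t), and O(j) is already established, so O(¬t).
The contrapositive of premise 7 (O(g → t)) is O(¬t → ¬g), and O(¬t) is already established, so O(¬g).
With premise 2, O(¬g → k), the K-axiom yields O(k).
Premise 5 is O(¬b → ¬k); contrapositively O(k → b). Since O(k) holds, K gives O(b).
The contrapositive of premise 3 (O(¬s → ¬b)) is O(b → s), and O(b) is already established, so O(s).
From O(s) and premise 1, O(s → ¬u), we obtain O(¬u).
Premises 4, 6, 8, 11 do not contribute to this derivation.
Hence ¬u is obligatory.

Obligatory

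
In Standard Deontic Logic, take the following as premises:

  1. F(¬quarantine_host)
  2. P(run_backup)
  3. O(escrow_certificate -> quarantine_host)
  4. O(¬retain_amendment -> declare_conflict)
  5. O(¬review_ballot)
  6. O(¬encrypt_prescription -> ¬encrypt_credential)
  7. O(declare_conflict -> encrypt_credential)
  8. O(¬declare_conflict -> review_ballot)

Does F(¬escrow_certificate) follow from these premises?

No

Premise 3 is O(escrow_certificate -> quarantine_host); even if O(quarantine_host) held, inferring O(escrow_certificate) would be affirming the consequent — invalid.
No other premise forces O(escrow_certificate). An ideal world satisfying every premise can still have ¬escrow_certificate true, so F(¬escrow_certificate) is not derivable.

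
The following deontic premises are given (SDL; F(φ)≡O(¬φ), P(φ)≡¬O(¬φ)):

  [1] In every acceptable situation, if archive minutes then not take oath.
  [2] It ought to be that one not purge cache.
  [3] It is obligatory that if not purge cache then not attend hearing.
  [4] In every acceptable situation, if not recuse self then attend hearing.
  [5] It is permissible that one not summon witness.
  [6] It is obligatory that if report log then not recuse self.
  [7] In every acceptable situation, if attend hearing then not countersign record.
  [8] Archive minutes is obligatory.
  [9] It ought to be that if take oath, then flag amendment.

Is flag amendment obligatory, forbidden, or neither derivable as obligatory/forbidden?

Neither

Premise 9 is O(take_oath → flag_amendment), but O(take_oath) is not derivable from the premises, so it does not yield O(flag_amendment).
No premise or chain of K-axiom applications forces O(flag_amendment), and none forces O(¬flag_amendment). So flag_amendment is neither obligatory nor forbidden under these norms.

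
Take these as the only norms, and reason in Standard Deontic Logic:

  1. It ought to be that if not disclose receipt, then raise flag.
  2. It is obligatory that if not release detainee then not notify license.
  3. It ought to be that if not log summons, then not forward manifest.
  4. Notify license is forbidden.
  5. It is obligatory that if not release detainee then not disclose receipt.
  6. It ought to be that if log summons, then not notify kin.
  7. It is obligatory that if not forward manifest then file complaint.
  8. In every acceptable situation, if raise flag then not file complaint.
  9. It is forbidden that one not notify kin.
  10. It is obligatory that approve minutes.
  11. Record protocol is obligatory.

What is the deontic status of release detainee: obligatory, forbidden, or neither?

Premise 9, F(¬notify_kin), is equivalent to O(notify_kin).
Premise 6 is O(log_summons → ¬notify_kin); contrapositively O(notify_kin → ¬log_summons). Since O(notify_kin) holds, K gives O(¬log_summons).
Premise 3 is O(¬log_summons → ¬forward_manifest); since O(¬log_summons), deontic closure gives O(¬forward_manifest).
From O(¬forward_manifest) and premise 7, O(¬forward_manifest → file_complaint), we obtain O(file_complaint).
The contrapositive of premise 8 (O(raise_flag → ¬file_complaint)) is O(file_complaint → ¬raise_flag), and O(file_complaint) is already established, so O(¬raise_flag).
Premise 1 is O(¬disclose_receipt → raise_flag); contrapositively O(¬raise_flag → disclose_receipt). Since O(¬raise_flag) holds, K gives O(disclose_receipt).
The contrapositive of premise 5 (O(¬release_detainee → ¬disclose_receipt)) is O(disclose_receipt → release_detainee), and O(disclose_receipt) is already established, so O(release_detainee).
Premises 2, 4, 10, 11 do not contribute to this derivation.
Hence release_detainee is obligatory.

Obligatory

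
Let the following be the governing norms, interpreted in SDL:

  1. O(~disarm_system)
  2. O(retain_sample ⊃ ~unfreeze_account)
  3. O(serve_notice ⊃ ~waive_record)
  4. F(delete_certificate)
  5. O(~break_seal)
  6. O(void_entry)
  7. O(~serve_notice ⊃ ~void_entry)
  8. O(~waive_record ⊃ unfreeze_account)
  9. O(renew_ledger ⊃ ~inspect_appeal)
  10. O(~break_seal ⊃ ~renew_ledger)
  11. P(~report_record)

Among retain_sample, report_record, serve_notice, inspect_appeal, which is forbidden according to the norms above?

Premise 6 states O(void_entry) outright.
Premise 7 is O(~serve_notice ⊃ ~void_entry); contrapositively O(void_entry ⊃ serve_notice). Since O(void_entry) holds, K gives O(serve_notice).
From O(serve_notice) and premise 3, O(serve_notice ⊃ ~waive_record), we obtain O(~waive_record).
Applying K to premise 8 (O(~waive_record ⊃ unfreeze_account)) and O(~waive_record) yields O(unfreeze_account).
Premise 2 is O(retain_sample ⊃ ~unfreeze_account); contrapositively O(unfreeze_account ⊃ ~retain_sample). Since O(unfreeze_account) holds, K gives O(~retain_sample).
So O(~retain_sample) holds, i.e. retain_sample is forbidden. None of the other listed options is forbidden under the premises.

retain_sample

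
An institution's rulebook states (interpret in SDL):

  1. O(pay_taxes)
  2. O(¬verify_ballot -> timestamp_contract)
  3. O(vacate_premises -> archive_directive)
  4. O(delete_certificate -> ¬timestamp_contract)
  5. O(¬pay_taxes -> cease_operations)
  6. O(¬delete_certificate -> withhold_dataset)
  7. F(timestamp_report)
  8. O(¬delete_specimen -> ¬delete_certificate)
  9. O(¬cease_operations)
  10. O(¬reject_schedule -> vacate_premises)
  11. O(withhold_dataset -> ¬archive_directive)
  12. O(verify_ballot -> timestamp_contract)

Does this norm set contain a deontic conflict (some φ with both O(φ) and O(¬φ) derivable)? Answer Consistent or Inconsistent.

Premise 5 is O(¬pay_taxes -> cease_operations), but O(¬pay_taxes) is not derivable from the premises, so it does not yield O(cease_operations).
So O(cease_operations) is not derivable, and the apparent clash with O(¬cease_operations) does not arise.
A world satisfying every obligation exists (e.g. archive_directive=false, cease_operations=false, delete_certificate=false, delete_specimen=false, pay_taxes=true, reject_schedule=true, timestamp_contract=true, timestamp_report=false, vacate_premises=false, verify_ballot=false, withhold_dataset=true); no atom is both obligatory and forbidden, so the set is consistent.

Consistent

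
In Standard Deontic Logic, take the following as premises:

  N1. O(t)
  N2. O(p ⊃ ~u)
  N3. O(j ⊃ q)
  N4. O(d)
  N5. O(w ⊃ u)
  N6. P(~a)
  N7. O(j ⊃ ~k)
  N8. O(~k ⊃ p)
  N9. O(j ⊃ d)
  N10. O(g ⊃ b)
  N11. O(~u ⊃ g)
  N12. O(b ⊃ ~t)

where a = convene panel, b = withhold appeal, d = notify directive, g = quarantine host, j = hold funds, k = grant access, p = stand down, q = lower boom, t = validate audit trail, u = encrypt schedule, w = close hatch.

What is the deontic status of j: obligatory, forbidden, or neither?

Forbidden

From premise 1 we have O(t).
Premise 12 is O(b ⊃ ~t); contrapositively O(t ⊃ ~b). Since O(t) holds, K gives O(~b).
Premise 10, O(g ⊃ b), contraposes to O(~b ⊃ ~g); with O(~b) we get O(~g).
Premise 11 is O(~u ⊃ g); contrapositively O(~g ⊃ u). Since O(~g) holds, K gives O(u).
The contrapositive of premise 2 (O(p ⊃ ~u)) is O(u ⊃ ~p), and O(u) is already established, so O(~p).
The contrapositive of premise 8 (O(~k ⊃ p)) is O(~p ⊃ k), and O(~p) is already established, so O(k).
Premise 7 is O(j ⊃ ~k); contrapositively O(k ⊃ ~j). Since O(k) holds, K gives O(~j).
Premises 3, 4, 5, 6, 9 do not contribute to this derivation.
Thus O(~j), which is F(j): j is forbidden.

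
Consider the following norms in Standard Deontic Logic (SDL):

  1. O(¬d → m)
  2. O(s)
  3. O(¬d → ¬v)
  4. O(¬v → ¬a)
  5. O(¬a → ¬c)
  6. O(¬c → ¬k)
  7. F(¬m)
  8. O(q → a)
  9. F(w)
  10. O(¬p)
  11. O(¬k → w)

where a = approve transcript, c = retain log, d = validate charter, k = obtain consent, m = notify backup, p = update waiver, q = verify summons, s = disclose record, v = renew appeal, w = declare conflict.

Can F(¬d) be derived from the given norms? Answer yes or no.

Yes

Premise 9 is F(w), i.e. O(¬w).
The contrapositive of premise 11 (O(¬k → w)) is O(¬w → k), and O(¬w) is already established, so O(k).
The contrapositive of premise 6 (O(¬c → ¬k)) is O(k → c), and O(k) is already established, so O(c).
The contrapositive of premise 5 (O(¬a → ¬c)) is O(c → a), and O(c) is already established, so O(a).
Premise 4 is O(¬v → ¬a); contrapositively O(a → v). Since O(a) holds, K gives O(v).
Premise 3, O(¬d → ¬v), contraposes to O(v → d); with O(v) we get O(d).
Premises 1, 2, 7, 8, 10 do not contribute to this derivation.
So O(d) holds, i.e. F(¬d). The claim follows.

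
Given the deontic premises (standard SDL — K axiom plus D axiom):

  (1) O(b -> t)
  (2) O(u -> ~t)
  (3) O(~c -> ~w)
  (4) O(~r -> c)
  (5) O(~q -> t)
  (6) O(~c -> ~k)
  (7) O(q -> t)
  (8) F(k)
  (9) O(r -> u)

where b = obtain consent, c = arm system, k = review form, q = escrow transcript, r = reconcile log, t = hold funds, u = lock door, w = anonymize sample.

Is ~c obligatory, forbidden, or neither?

Forbidden

Premises 5 and 7 cover both cases: O(~q -> t) and O(q -> t). Since ~q ∨ q is a tautology, O(t) follows.
Premise 2, O(u -> ~t), contraposes to O(t -> ~u); with O(t) we get O(~u).
The contrapositive of premise 9 (O(r -> u)) is O(~u -> ~r), and O(~u) is already established, so O(~r).
Premise 4 is O(~r -> c); since O(~r), deontic closure gives O(c).
Premises 1, 3, 6, 8 do not contribute to this derivation.
Thus O(c), which is F(~c): ~c is forbidden.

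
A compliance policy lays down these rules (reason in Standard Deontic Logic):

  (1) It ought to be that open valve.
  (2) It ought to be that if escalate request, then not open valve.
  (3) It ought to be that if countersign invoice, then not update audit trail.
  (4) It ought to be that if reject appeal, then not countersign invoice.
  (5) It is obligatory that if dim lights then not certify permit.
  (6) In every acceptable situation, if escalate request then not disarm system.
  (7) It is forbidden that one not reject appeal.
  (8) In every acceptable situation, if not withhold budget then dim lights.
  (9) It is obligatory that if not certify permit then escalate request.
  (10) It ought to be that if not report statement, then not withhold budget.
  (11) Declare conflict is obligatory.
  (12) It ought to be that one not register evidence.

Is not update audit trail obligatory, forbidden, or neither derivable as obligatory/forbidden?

Premise 3 is O(countersign_invoice → ¬update_audit_trail), but O(countersign_invoice) is not derivable from the premises, so it does not yield O(¬update_audit_trail).
No premise or chain of K-axiom applications forces O(¬update_audit_trail), and none forces O(update_audit_trail). So ¬update_audit_trail is neither obligatory nor forbidden under these norms.

Neither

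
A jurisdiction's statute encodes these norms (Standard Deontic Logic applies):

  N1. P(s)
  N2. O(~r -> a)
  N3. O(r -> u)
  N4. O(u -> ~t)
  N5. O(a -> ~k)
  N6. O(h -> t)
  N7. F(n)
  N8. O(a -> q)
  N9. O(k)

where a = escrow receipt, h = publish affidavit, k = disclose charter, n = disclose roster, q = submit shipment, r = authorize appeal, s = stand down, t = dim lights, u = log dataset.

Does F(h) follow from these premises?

Premise 9 gives O(k).
Premise 5, O(a -> ~k), contraposes to O(k -> ~a); with O(k) we get O(~a).
Premise 2 is O(~r -> a); contrapositively O(~a -> r). Since O(~a) holds, K gives O(r).
Applying K to premise 3 (O(r -> u)) and O(r) yields O(u).
From O(u) and premise 4, O(u -> ~t), we obtain O(~t).
Premise 6, O(h -> t), contraposes to O(~t -> ~h); with O(~t) we get O(~h).
Premises 1, 7, 8 do not contribute to this derivation.
So O(~h) holds, i.e. F(h). The claim follows.

Yes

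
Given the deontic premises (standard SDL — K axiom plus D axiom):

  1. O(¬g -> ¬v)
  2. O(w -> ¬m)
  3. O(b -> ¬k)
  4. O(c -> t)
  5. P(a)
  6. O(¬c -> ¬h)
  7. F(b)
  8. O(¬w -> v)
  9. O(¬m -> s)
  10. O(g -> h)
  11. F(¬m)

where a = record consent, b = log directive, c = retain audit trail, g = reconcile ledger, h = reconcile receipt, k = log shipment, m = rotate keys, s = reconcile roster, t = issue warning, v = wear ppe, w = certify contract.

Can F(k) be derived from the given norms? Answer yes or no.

Premise 3 is O(b -> ¬k), but O(b) is not derivable from the premises, so it does not yield O(¬k).
No other premise forces O(¬k). An ideal world satisfying every premise can still have k true, so F(k) is not derivable.

No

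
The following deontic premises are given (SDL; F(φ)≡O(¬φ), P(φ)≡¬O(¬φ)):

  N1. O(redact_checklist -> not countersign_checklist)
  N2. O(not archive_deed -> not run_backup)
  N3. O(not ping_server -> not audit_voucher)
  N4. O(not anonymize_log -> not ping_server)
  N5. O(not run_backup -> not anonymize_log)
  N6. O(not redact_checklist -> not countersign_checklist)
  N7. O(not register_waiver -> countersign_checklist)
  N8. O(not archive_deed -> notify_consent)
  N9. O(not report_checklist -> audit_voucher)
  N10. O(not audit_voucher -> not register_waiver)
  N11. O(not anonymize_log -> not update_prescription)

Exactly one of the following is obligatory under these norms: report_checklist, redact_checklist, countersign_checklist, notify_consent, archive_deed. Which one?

archive_deed

By case analysis on redact_checklist: premise 1 gives O(redact_checklist -> not countersign_checklist) and premise 6 gives O(not redact_checklist -> not countersign_checklist), so O(not countersign_checklist) either way.
Premise 7 is O(not register_waiver -> countersign_checklist); contrapositively O(not countersign_checklist -> register_waiver). Since O(not countersign_checklist) holds, K gives O(register_waiver).
The contrapositive of premise 10 (O(not audit_voucher -> not register_waiver)) is O(register_waiver -> audit_voucher), and O(register_waiver) is already established, so O(audit_voucher).
Premise 3, O(not ping_server -> not audit_voucher), contraposes to O(audit_voucher -> ping_server); with O(audit_voucher) we get O(ping_server).
Premise 4, O(not anonymize_log -> not ping_server), contraposes to O(ping_server -> anonymize_log); with O(ping_server) we get O(anonymize_log).
Premise 5 is O(not run_backup -> not anonymize_log); contrapositively O(anonymize_log -> run_backup). Since O(anonymize_log) holds, K gives O(run_backup).
Premise 2 is O(not archive_deed -> not run_backup); contrapositively O(run_backup -> archive_deed). Since O(run_backup) holds, K gives O(archive_deed).
So O(archive_deed) holds — archive_deed is obligatory. None of the other listed options is made obligatory by any chain of premises.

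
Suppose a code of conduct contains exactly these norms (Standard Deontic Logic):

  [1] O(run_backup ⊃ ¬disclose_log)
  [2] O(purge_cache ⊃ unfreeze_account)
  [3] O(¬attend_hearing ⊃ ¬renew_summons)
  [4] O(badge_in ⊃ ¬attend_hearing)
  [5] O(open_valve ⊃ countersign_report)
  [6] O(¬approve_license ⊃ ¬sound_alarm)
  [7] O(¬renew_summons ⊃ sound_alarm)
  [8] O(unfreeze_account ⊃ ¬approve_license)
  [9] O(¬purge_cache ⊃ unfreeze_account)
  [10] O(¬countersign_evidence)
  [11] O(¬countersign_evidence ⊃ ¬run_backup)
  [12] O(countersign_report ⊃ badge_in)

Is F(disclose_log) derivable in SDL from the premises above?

Premise 1 is O(run_backup ⊃ ¬disclose_log), but O(run_backup) is not derivable from the premises, so it does not yield O(¬disclose_log).
No other premise forces O(¬disclose_log). An ideal world satisfying every premise can still have disclose_log true, so F(disclose_log) is not derivable.

No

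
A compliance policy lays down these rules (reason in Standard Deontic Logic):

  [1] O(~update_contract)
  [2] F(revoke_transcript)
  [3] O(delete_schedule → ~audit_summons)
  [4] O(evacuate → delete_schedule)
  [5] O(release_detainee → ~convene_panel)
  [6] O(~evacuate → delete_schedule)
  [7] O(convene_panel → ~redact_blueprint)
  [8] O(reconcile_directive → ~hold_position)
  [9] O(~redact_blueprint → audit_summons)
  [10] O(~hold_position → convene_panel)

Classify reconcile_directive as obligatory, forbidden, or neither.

Forbidden

Premises 4 and 6 cover both cases: O(evacuate → delete_schedule) and O(~evacuate → delete_schedule). Since evacuate ∨ ~evacuate is a tautology, O(delete_schedule) follows.
With premise 3, O(delete_schedule → ~audit_summons), the K-axiom yields O(~audit_summons).
Premise 9, O(~redact_blueprint → audit_summons), contraposes to O(~audit_summons → redact_blueprint); with O(~audit_summons) we get O(redact_blueprint).
The contrapositive of premise 7 (O(convene_panel → ~redact_blueprint)) is O(redact_blueprint → ~convene_panel), and O(redact_blueprint) is already established, so O(~convene_panel).
Premise 10 is O(~hold_position → convene_panel); contrapositively O(~convene_panel → hold_position). Since O(~convene_panel) holds, K gives O(hold_position).
The contrapositive of premise 8 (O(reconcile_directive → ~hold_position)) is O(hold_position → ~reconcile_directive), and O(hold_position) is already established, so O(~reconcile_directive).
Premises 1, 2, 5 do not contribute to this derivation.
Thus O(~reconcile_directive), which is F(reconcile_directive): reconcile_directive is forbidden.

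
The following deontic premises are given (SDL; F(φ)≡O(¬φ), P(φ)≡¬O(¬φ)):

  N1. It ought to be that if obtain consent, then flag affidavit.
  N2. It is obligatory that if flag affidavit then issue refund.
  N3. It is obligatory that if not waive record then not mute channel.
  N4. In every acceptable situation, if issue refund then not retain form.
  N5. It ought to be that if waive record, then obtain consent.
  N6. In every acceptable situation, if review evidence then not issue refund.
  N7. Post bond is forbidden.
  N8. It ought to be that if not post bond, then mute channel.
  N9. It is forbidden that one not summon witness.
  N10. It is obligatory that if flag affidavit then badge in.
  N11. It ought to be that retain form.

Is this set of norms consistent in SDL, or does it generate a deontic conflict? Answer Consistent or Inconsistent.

Inconsistent

Premise 11 states O(retain_form) outright.
Premise 4 is O(issue_refund → ¬retain_form); contrapositively O(retain_form → ¬issue_refund). Since O(retain_form) holds, K gives O(¬issue_refund).
Premise 2, O(flag_affidavit → issue_refund), contraposes to O(¬issue_refund → ¬flag_affidavit); with O(¬issue_refund) we get O(¬flag_affidavit).
Premise 1 is O(obtain_consent → flag_affidavit); contrapositively O(¬flag_affidavit → ¬obtain_consent). Since O(¬flag_affidavit) holds, K gives O(¬obtain_consent).
Premise 5, O(waive_record → obtain_consent), contraposes to O(¬obtain_consent → ¬waive_record); with O(¬obtain_consent) we get O(¬waive_record).
Applying K to premise 3 (O(¬waive_record → ¬mute_channel)) and O(¬waive_record) yields O(¬mute_channel).
The contrapositive of premise 8 (O(¬post_bond → mute_channel)) is O(¬mute_channel → post_bond), and O(¬mute_channel) is already established, so O(post_bond).
But premise 7, F(post_bond), means O(¬post_bond).
We now have both O(post_bond) and O(¬post_bond) — post_bond is simultaneously obligatory and forbidden, violating the D-axiom.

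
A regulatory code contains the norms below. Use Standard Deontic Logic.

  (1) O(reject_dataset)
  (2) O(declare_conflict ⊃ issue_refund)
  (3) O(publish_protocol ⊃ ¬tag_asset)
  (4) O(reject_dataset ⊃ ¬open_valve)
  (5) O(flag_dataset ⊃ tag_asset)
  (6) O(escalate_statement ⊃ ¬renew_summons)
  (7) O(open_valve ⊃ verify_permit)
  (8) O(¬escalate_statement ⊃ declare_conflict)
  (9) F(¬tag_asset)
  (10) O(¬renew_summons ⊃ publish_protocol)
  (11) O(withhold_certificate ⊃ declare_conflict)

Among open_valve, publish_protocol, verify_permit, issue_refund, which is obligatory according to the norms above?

Premise 9 is F(¬tag_asset), i.e. O(tag_asset).
Premise 3 is O(publish_protocol ⊃ ¬tag_asset); contrapositively O(tag_asset ⊃ ¬publish_protocol). Since O(tag_asset) holds, K gives O(¬publish_protocol).
Premise 10 is O(¬renew_summons ⊃ publish_protocol); contrapositively O(¬publish_protocol ⊃ renew_summons). Since O(¬publish_protocol) holds, K gives O(renew_summons).
The contrapositive of premise 6 (O(escalate_statement ⊃ ¬renew_summons)) is O(renew_summons ⊃ ¬escalate_statement), and O(renew_summons) is already established, so O(¬escalate_statement).
From O(¬escalate_statement) and premise 8, O(¬escalate_statement ⊃ declare_conflict), we obtain O(declare_conflict).
With premise 2, O(declare_conflict ⊃ issue_refund), the K-axiom yields O(issue_refund).
So O(issue_refund) holds — issue_refund is obligatory. None of the other listed options is made obligatory by any chain of premises.

issue_refund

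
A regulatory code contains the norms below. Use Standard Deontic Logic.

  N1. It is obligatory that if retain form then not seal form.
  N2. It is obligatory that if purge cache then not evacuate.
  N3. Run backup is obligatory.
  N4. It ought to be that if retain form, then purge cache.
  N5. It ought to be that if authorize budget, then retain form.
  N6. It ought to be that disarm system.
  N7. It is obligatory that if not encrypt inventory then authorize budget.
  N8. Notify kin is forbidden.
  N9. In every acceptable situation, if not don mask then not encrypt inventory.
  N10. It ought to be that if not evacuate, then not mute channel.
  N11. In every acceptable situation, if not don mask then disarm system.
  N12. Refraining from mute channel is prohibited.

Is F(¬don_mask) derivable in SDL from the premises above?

Yes

Premise 12 is F(¬mute_channel), i.e. O(mute_channel).
Premise 10, O(¬evacuate → ¬mute_channel), contraposes to O(mute_channel → evacuate); with O(mute_channel) we get O(evacuate).
The contrapositive of premise 2 (O(purge_cache → ¬evacuate)) is O(evacuate → ¬purge_cache), and O(evacuate) is already established, so O(¬purge_cache).
The contrapositive of premise 4 (O(retain_form → purge_cache)) is O(¬purge_cache → ¬retain_form), and O(¬purge_cache) is already established, so O(¬retain_form).
Premise 5, O(authorize_budget → retain_form), contraposes to O(¬retain_form → ¬authorize_budget); with O(¬retain_form) we get O(¬authorize_budget).
Premise 7, O(¬encrypt_inventory → authorize_budget), contraposes to O(¬authorize_budget → encrypt_inventory); with O(¬authorize_budget) we get O(encrypt_inventory).
The contrapositive of premise 9 (O(¬don_mask → ¬encrypt_inventory)) is O(encrypt_inventory → don_mask), and O(encrypt_inventory) is already established, so O(don_mask).
Premises 1, 3, 6, 8, 11 do not contribute to this derivation.
So O(don_mask) holds, i.e. F(¬don_mask). The claim follows.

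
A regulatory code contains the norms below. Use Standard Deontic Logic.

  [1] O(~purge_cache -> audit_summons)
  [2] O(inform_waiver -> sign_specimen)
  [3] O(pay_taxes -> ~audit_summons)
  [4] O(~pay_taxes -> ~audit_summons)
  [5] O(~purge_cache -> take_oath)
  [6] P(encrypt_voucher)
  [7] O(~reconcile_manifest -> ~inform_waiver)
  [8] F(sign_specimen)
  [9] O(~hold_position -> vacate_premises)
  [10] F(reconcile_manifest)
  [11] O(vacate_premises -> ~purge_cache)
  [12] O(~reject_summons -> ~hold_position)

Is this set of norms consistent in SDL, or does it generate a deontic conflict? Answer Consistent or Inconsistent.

Consistent

Premise 2 is O(inform_waiver -> sign_specimen), but O(inform_waiver) is not derivable from the premises, so it does not yield O(sign_specimen).
So O(sign_specimen) is not derivable, and the apparent clash with O(~sign_specimen) does not arise.
A world satisfying every obligation exists (e.g. audit_summons=false, encrypt_voucher=false, hold_position=true, inform_waiver=false, pay_taxes=false, purge_cache=true, reconcile_manifest=false, reject_summons=true, sign_specimen=false, take_oath=false, vacate_premises=false); no atom is both obligatory and forbidden, so the set is consistent.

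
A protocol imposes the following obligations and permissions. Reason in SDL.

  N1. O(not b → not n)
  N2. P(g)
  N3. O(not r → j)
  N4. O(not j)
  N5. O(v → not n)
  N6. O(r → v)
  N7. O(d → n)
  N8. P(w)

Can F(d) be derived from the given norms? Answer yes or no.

Yes

Premise 4 gives O(not j).
Premise 3, O(not r → j), contraposes to O(not j → r); with O(not j) we get O(r).
From O(r) and premise 6, O(r → v), we obtain O(v).
Applying K to premise 5 (O(v → not n)) and O(v) yields O(not n).
Premise 7 is O(d → n); contrapositively O(not n → not d). Since O(not n) holds, K gives O(not d).
Premises 1, 2, 8 do not contribute to this derivation.
So O(not d) holds, i.e. F(d). The claim follows.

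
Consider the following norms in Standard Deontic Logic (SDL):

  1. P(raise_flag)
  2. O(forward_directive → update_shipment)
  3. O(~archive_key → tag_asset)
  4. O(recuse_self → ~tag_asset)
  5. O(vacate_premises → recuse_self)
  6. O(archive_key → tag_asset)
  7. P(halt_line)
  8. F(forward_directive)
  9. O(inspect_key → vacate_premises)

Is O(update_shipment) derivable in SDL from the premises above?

No

Premise 2 is O(forward_directive → update_shipment), but O(forward_directive) is not derivable from the premises, so it does not yield O(update_shipment).
No other premise forces O(update_shipment). An ideal world satisfying every premise can still have update_shipment false, so O(update_shipment) is not derivable.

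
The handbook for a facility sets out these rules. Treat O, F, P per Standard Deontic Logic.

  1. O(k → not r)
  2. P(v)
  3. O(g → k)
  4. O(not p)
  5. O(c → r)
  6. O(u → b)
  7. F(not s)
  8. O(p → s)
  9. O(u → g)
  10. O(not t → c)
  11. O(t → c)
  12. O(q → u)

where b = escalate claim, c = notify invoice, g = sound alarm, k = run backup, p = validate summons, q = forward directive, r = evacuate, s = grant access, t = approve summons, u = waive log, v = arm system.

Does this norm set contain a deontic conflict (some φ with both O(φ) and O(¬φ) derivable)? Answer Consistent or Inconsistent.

Consistent

Premise 8 is O(p → s); even if O(s) held, inferring O(p) would be affirming the consequent — invalid.
So O(p) is not derivable, and the apparent clash with O(not p) does not arise.
A world satisfying every obligation exists (e.g. b=false, c=true, g=false, k=false, p=false, q=false, r=true, s=true, t=false, u=false, v=false); no atom is both obligatory and forbidden, so the set is consistent.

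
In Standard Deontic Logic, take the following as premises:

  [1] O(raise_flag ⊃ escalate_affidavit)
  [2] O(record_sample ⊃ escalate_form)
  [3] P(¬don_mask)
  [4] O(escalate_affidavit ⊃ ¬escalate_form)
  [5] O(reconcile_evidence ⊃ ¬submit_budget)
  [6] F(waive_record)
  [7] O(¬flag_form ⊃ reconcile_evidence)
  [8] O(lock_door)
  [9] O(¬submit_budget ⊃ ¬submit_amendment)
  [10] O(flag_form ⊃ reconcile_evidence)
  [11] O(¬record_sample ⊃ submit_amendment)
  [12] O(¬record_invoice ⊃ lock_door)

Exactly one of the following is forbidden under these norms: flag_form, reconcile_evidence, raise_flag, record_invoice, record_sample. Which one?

raise_flag

By case analysis on flag_form: premise 10 gives O(flag_form ⊃ reconcile_evidence) and premise 7 gives O(¬flag_form ⊃ reconcile_evidence), so O(reconcile_evidence) either way.
With premise 5, O(reconcile_evidence ⊃ ¬submit_budget), the K-axiom yields O(¬submit_budget).
Applying K to premise 9 (O(¬submit_budget ⊃ ¬submit_amendment)) and O(¬submit_budget) yields O(¬submit_amendment).
Premise 11, O(¬record_sample ⊃ submit_amendment), contraposes to O(¬submit_amendment ⊃ record_sample); with O(¬submit_amendment) we get O(record_sample).
From O(record_sample) and premise 2, O(record_sample ⊃ escalate_form), we obtain O(escalate_form).
The contrapositive of premise 4 (O(escalate_affidavit ⊃ ¬escalate_form)) is O(escalate_form ⊃ ¬escalate_affidavit), and O(escalate_form) is already established, so O(¬escalate_affidavit).
Premise 1 is O(raise_flag ⊃ escalate_affidavit); contrapositively O(¬escalate_affidavit ⊃ ¬raise_flag). Since O(¬escalate_affidavit) holds, K gives O(¬raise_flag).
So O(¬raise_flag) holds, i.e. raise_flag is forbidden. None of the other listed options is forbidden under the premises.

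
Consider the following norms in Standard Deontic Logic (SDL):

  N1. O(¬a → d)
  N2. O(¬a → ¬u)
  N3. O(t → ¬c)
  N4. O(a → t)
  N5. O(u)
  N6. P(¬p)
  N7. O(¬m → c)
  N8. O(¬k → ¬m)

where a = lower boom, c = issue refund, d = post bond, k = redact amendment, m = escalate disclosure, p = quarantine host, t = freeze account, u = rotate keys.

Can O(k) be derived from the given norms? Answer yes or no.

Premise 5 gives O(u).
Premise 2 is O(¬a → ¬u); contrapositively O(u → a). Since O(u) holds, K gives O(a).
Premise 4 is O(a → t); since O(a), deontic closure gives O(t).
With premise 3, O(t → ¬c), the K-axiom yields O(¬c).
Premise 7 is O(¬m → c); contrapositively O(¬c → m). Since O(¬c) holds, K gives O(m).
Premise 8, O(¬k → ¬m), contraposes to O(m → k); with O(m) we get O(k).
Premises 1, 6 do not contribute to this derivation.
So O(k) follows.

Yes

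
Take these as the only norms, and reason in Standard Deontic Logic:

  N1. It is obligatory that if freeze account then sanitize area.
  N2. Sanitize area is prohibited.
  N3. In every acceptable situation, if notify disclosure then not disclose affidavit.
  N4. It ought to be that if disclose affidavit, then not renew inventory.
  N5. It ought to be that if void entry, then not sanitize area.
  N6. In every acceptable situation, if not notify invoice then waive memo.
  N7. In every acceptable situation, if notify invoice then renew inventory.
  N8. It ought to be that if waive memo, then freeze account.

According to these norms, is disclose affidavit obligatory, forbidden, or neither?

Forbidden

Premise 2 is F(sanitize_area), i.e. O(¬sanitize_area).
The contrapositive of premise 1 (O(freeze_account → sanitize_area)) is O(¬sanitize_area → ¬freeze_account), and O(¬sanitize_area) is already established, so O(¬freeze_account).
Premise 8, O(waive_memo → freeze_account), contraposes to O(¬freeze_account → ¬waive_memo); with O(¬freeze_account) we get O(¬waive_memo).
The contrapositive of premise 6 (O(¬notify_invoice → waive_memo)) is O(¬waive_memo → notify_invoice), and O(¬waive_memo) is already established, so O(notify_invoice).
Premise 7 is O(notify_invoice → renew_inventory); since O(notify_invoice), deontic closure gives O(renew_inventory).
Premise 4 is O(disclose_affidavit → ¬renew_inventory); contrapositively O(renew_inventory → ¬disclose_affidavit). Since O(renew_inventory) holds, K gives O(¬disclose_affidavit).
Premises 3, 5 do not contribute to this derivation.
Thus O(¬disclose_affidavit), which is F(disclose_affidavit): disclose_affidavit is forbidden.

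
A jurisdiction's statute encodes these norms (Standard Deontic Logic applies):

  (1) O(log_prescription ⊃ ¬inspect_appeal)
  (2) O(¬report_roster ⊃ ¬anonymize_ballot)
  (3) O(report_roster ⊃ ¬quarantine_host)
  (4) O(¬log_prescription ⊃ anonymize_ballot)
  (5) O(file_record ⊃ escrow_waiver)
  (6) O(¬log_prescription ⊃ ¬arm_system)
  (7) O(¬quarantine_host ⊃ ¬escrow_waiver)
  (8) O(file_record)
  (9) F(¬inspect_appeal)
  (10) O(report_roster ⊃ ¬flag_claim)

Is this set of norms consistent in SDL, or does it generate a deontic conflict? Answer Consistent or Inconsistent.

Premise 8 states O(file_record) outright.
Applying K to premise 5 (O(file_record ⊃ escrow_waiver)) and O(file_record) yields O(escrow_waiver).
Premise 7, O(¬quarantine_host ⊃ ¬escrow_waiver), contraposes to O(escrow_waiver ⊃ quarantine_host); with O(escrow_waiver) we get O(quarantine_host).
The contrapositive of premise 3 (O(report_roster ⊃ ¬quarantine_host)) is O(quarantine_host ⊃ ¬report_roster), and O(quarantine_host) is already established, so O(¬report_roster).
From O(¬report_roster) and premise 2, O(¬report_roster ⊃ ¬anonymize_ballot), we obtain O(¬anonymize_ballot).
Premise 4 is O(¬log_prescription ⊃ anonymize_ballot); contrapositively O(¬anonymize_ballot ⊃ log_prescription). Since O(¬anonymize_ballot) holds, K gives O(log_prescription).
With premise 1, O(log_prescription ⊃ ¬inspect_appeal), the K-axiom yields O(¬inspect_appeal).
Yet premise 9 is F(¬inspect_appeal), i.e. O(inspect_appeal).
We now have both O(¬inspect_appeal) and O(inspect_appeal) — inspect_appeal is simultaneously obligatory and forbidden, violating the D-axiom.

Inconsistent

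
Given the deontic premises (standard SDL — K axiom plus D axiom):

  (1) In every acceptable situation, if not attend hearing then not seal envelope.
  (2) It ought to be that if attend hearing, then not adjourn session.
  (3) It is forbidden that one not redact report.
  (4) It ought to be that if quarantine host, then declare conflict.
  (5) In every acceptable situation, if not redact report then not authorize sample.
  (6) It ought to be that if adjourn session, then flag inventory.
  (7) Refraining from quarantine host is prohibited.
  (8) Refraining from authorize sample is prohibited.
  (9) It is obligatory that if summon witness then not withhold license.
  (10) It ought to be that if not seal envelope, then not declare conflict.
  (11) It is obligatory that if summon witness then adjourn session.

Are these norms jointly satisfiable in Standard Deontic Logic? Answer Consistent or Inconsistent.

Premise 5 is O(¬redact_report → ¬authorize_sample), but O(¬redact_report) is not derivable from the premises, so it does not yield O(¬authorize_sample).
So O(¬authorize_sample) is not derivable, and the apparent clash with O(authorize_sample) does not arise.
A world satisfying every obligation exists (e.g. adjourn_session=false, attend_hearing=true, authorize_sample=true, declare_conflict=true, flag_inventory=false, quarantine_host=true, redact_report=true, seal_envelope=true, summon_witness=false, withhold_license=false); no atom is both obligatory and forbidden, so the set is consistent.

Consistent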